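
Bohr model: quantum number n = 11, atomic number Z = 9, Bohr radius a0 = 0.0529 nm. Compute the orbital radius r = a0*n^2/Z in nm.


r = a0 * n^2 / Z
= 0.0529 * 11^2 / 9
= 0.0529 * 121 / 9
= 0.7112 nm

0.7112


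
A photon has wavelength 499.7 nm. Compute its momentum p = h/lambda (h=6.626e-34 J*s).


p = h / lambda
= 6.626e-34 / (499.7e-9)
= 6.626e-34 / 4.9970e-07
= 1.3260e-27 kg*m/s

1.3260e-27


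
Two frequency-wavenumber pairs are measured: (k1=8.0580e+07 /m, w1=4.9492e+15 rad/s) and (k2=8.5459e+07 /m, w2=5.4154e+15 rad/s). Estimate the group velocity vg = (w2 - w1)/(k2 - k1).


vg = (w2 - w1) / (k2 - k1)
= (5.4154e+15 - 4.9492e+15) / (8.5459e+07 - 8.0580e+07)
= 4.6620e+14 / 4.8790e+06
= 9.5552e+07 m/s

9.5552e+07


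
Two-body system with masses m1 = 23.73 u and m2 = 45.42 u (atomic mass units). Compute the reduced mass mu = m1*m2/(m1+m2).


mu = m1 * m2 / (m1 + m2)
= 23.73 * 45.42 / (23.73 + 45.42)
= 1077.8166 / 69.15
= 15.5866 u

15.5866


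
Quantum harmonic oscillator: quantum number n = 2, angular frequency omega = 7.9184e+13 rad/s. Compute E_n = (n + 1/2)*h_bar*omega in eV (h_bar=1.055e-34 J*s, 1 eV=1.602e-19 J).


E = (n + 1/2) * h_bar * omega
= (2 + 0.5) * 1.055e-34 * 7.9184e+13
= 2.5 * 8.3539e-21
= 2.0885e-20 J
= 0.1304 eV

0.1304


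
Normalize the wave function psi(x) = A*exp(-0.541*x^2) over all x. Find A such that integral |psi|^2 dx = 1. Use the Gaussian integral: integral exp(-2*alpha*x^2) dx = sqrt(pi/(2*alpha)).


integral |psi|^2 dx = A^2 * sqrt(pi/(2*alpha)) = 1
A^2 = sqrt(2*alpha/pi)
= sqrt(2 * 0.541 / pi)
= 0.586866
A = sqrt(0.586866)
= 0.7661

0.7661


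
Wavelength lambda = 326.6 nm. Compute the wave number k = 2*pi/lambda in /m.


k = 2 * pi / lambda
= 6.2832 / (326.6e-9)
= 6.2832 / 3.2660e-07
= 1.9238e+07 /m

1.9238e+07


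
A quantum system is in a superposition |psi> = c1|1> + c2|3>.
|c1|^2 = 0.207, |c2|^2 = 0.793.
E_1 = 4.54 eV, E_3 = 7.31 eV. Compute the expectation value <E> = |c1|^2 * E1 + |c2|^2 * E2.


<E> = |c1|^2 * E1 + |c2|^2 * E2
= 0.207 * 4.54 + 0.793 * 7.31
= 0.9398 + 5.7968
= 6.7366 eV

6.7366


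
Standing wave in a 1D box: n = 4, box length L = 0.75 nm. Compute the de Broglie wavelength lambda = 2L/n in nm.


lambda = 2L / n
= 2 * 0.75 / 4
= 1.5 / 4
= 0.375 nm

0.375


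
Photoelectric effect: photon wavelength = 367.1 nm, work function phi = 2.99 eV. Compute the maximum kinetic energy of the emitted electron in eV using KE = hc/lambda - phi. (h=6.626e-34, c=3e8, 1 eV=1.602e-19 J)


E_photon = hc / lambda
= (6.626e-34)(3e8) / (367.1e-9)
= 5.4149e-19 J
= 3.3801 eV
KE = E_photon - phi
= 3.3801 - 2.99
= 0.3901 eV

0.3901


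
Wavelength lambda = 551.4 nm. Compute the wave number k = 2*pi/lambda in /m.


k = 2 * pi / lambda
= 6.2832 / (551.4e-9)
= 6.2832 / 5.5140e-07
= 1.1395e+07 /m

1.1395e+07


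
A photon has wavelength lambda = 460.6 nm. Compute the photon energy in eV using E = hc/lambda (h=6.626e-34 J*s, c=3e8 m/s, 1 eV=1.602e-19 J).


E = hc / lambda
= (6.626e-34)(3e8) / (460.6e-9)
= 1.9878e-25 / 4.6060e-07
= 4.3157e-19 J
Converting to eV: 4.3157e-19 / 1.602e-19
= 2.6939 eV

2.6939


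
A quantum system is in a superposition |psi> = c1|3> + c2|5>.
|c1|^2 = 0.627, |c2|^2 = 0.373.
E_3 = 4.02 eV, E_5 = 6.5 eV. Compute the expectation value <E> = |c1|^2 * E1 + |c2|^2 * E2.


<E> = |c1|^2 * E1 + |c2|^2 * E2
= 0.627 * 4.02 + 0.373 * 6.5
= 2.5205 + 2.4245
= 4.945 eV

4.945


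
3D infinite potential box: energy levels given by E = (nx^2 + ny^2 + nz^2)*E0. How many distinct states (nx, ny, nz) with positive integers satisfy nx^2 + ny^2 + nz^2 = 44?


Enumerate all (nx, ny, nz) with nx^2 + ny^2 + nz^2 = 44:
(2,2,6)
(2,6,2)
(6,2,2)
Total degeneracy = 3

3


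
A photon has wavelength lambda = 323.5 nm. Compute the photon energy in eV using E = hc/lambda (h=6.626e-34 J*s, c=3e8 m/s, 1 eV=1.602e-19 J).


E = hc / lambda
= (6.626e-34)(3e8) / (323.5e-9)
= 1.9878e-25 / 3.2350e-07
= 6.1447e-19 J
Converting to eV: 6.1447e-19 / 1.602e-19
= 3.8356 eV

3.8356


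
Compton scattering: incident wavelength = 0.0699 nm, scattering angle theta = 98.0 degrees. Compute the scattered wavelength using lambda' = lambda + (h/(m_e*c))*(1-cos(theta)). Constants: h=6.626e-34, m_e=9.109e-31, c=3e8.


Compton wavelength: h/(m_e*c) = 2.4247e-12 m
d_lambda = 2.4247e-12 * (1 - cos(98.0 deg))
= 2.4247e-12 * 1.139173
= 2.7622e-12 m = 0.002762 nm
lambda' = 0.0699 + 0.002762
= 0.072662 nm

0.072662


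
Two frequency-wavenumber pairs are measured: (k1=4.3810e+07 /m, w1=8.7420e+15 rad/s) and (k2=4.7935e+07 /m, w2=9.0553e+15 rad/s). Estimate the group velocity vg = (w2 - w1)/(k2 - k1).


vg = (w2 - w1) / (k2 - k1)
= (9.0553e+15 - 8.7420e+15) / (4.7935e+07 - 4.3810e+07)
= 3.1330e+14 / 4.1250e+06
= 7.5952e+07 m/s

7.5952e+07


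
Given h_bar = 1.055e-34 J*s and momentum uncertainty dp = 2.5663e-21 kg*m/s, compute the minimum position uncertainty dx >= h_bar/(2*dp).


dx = h_bar / (2 * dp)
= 1.055e-34 / (2 * 2.5663e-21)
= 1.055e-34 / 5.1326e-21
= 2.0555e-14 m

2.0555e-14


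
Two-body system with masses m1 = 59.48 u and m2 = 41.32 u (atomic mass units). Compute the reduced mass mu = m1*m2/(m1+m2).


mu = m1 * m2 / (m1 + m2)
= 59.48 * 41.32 / (59.48 + 41.32)
= 2457.7136 / 100.8
= 24.3821 u

24.3821


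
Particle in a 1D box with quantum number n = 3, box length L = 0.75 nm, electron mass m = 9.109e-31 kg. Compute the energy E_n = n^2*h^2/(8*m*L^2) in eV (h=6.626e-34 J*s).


E = n^2 * h^2 / (8 * m * L^2)
= 3^2 * (6.626e-34)^2 / (8 * 9.109e-31 * (0.75e-9)^2)
= 9 * 4.3904e-67 / (8 * 9.109e-31 * 5.6250e-19)
= 9.6397e-19 J
= 6.0173 eV

6.0173


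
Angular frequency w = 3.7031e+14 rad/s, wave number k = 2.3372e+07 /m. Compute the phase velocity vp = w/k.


vp = w / k
= 3.7031e+14 / 2.3372e+07
= 1.5844e+07 m/s

1.5844e+07


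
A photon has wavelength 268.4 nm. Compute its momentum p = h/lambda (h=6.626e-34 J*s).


p = h / lambda
= 6.626e-34 / (268.4e-9)
= 6.626e-34 / 2.6840e-07
= 2.4687e-27 kg*m/s

2.4687e-27


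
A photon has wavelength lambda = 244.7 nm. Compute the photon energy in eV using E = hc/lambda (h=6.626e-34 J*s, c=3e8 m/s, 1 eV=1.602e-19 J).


E = hc / lambda
= (6.626e-34)(3e8) / (244.7e-9)
= 1.9878e-25 / 2.4470e-07
= 8.1234e-19 J
Converting to eV: 8.1234e-19 / 1.602e-19
= 5.0708 eV

5.0708


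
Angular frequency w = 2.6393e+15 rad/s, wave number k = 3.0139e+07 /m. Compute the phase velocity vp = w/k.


vp = w / k
= 2.6393e+15 / 3.0139e+07
= 8.7571e+07 m/s

8.7571e+07


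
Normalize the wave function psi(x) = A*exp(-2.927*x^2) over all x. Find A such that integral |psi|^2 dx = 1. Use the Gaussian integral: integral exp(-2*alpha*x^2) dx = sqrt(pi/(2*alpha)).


integral |psi|^2 dx = A^2 * sqrt(pi/(2*alpha)) = 1
A^2 = sqrt(2*alpha/pi)
= sqrt(2 * 2.927 / pi)
= 1.365059
A = sqrt(1.365059)
= 1.1684

1.1684


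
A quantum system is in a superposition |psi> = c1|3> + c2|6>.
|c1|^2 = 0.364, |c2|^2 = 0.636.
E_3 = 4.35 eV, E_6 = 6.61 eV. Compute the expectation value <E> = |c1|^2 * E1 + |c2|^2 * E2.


<E> = |c1|^2 * E1 + |c2|^2 * E2
= 0.364 * 4.35 + 0.636 * 6.61
= 1.5834 + 4.204
= 5.7874 eV

5.7874


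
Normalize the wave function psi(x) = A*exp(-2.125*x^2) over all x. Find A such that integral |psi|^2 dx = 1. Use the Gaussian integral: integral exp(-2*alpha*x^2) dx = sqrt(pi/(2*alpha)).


integral |psi|^2 dx = A^2 * sqrt(pi/(2*alpha)) = 1
A^2 = sqrt(2*alpha/pi)
= sqrt(2 * 2.125 / pi)
= 1.163107
A = sqrt(1.163107)
= 1.0785

1.0785


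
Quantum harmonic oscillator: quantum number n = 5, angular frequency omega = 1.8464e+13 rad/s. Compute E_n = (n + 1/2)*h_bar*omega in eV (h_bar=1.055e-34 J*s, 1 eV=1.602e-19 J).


E = (n + 1/2) * h_bar * omega
= (5 + 0.5) * 1.055e-34 * 1.8464e+13
= 5.5 * 1.9480e-21
= 1.0714e-20 J
= 0.0669 eV

0.0669


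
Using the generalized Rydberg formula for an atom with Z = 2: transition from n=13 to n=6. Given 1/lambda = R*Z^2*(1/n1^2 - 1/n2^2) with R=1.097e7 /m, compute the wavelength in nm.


1/lambda = R * Z^2 * (1/n1^2 - 1/n2^2)
= 1.097e7 * 2^2 * (1/6^2 - 1/13^2)
= 1.097e7 * 4 * (0.027778 - 0.005917)
= 9.5924e+05 /m
lambda = 1 / 9.5924e+05
= 1042.4877 nm

1042.4877


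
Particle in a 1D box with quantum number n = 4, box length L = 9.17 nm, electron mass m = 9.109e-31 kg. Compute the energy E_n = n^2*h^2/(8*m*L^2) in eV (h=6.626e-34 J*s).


E = n^2 * h^2 / (8 * m * L^2)
= 4^2 * (6.626e-34)^2 / (8 * 9.109e-31 * (9.17e-9)^2)
= 16 * 4.3904e-67 / (8 * 9.109e-31 * 8.4089e-17)
= 1.1464e-20 J
= 0.0716 eV

0.0716


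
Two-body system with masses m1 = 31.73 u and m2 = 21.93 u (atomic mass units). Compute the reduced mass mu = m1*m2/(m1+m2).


mu = m1 * m2 / (m1 + m2)
= 31.73 * 21.93 / (31.73 + 21.93)
= 695.8389 / 53.66
= 12.9676 u

12.9676


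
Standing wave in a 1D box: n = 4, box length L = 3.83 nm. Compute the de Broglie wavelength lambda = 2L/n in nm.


lambda = 2L / n
= 2 * 3.83 / 4
= 7.66 / 4
= 1.915 nm

1.915


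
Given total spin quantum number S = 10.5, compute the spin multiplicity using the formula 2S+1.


Spin multiplicity = 2S + 1
= 2 * 10.5 + 1
= 21.0 + 1
= 22

22


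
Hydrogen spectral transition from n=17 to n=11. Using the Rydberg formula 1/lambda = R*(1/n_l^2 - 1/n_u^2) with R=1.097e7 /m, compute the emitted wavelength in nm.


1/lambda = R * (1/n_l^2 - 1/n_u^2)
= 1.097e7 * (1/11^2 - 1/17^2)
= 1.097e7 * (0.008264 - 0.00346)
= 1.097e7 * 0.004804
= 5.2703e+04 /m
lambda = 1 / 5.2703e+04 = 18974.3673 nm

18974.3673


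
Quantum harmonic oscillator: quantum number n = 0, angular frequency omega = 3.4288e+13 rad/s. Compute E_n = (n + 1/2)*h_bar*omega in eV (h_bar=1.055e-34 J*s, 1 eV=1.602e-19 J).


E = (n + 1/2) * h_bar * omega
= (0 + 0.5) * 1.055e-34 * 3.4288e+13
= 0.5 * 3.6174e-21
= 1.8087e-21 J
= 0.0113 eV

0.0113


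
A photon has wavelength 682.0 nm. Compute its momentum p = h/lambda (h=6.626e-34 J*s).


p = h / lambda
= 6.626e-34 / (682.0e-9)
= 6.626e-34 / 6.8200e-07
= 9.7155e-28 kg*m/s

9.7155e-28


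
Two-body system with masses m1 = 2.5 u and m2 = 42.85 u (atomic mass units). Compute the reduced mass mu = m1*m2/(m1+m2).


mu = m1 * m2 / (m1 + m2)
= 2.5 * 42.85 / (2.5 + 42.85)
= 107.125 / 45.35
= 2.3622 u

2.3622


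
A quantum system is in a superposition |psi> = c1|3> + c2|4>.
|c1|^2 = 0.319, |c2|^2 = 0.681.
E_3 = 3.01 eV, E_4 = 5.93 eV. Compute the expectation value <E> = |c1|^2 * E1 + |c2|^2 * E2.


<E> = |c1|^2 * E1 + |c2|^2 * E2
= 0.319 * 3.01 + 0.681 * 5.93
= 0.9602 + 4.0383
= 4.9985 eV

4.9985


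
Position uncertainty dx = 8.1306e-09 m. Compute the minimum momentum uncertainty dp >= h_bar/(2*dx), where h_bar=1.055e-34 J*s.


dp = h_bar / (2 * dx)
= 1.055e-34 / (2 * 8.1306e-09)
= 1.055e-34 / 1.6261e-08
= 6.4878e-27 kg*m/s

6.4878e-27


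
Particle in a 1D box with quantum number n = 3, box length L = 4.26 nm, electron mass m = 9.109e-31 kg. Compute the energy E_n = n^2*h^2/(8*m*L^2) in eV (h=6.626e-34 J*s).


E = n^2 * h^2 / (8 * m * L^2)
= 3^2 * (6.626e-34)^2 / (8 * 9.109e-31 * (4.26e-9)^2)
= 9 * 4.3904e-67 / (8 * 9.109e-31 * 1.8148e-17)
= 2.9879e-20 J
= 0.1865 eV

0.1865


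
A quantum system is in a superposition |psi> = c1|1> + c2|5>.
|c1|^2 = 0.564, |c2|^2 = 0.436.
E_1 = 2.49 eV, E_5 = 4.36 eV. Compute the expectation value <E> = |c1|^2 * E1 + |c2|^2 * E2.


<E> = |c1|^2 * E1 + |c2|^2 * E2
= 0.564 * 2.49 + 0.436 * 4.36
= 1.4044 + 1.901
= 3.3053 eV

3.3053


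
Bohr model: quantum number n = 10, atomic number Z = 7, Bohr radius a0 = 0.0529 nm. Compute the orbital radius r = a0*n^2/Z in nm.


r = a0 * n^2 / Z
= 0.0529 * 10^2 / 7
= 0.0529 * 100 / 7
= 0.7557 nm

0.7557


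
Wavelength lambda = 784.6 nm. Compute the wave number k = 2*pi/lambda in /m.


k = 2 * pi / lambda
= 6.2832 / (784.6e-9)
= 6.2832 / 7.8460e-07
= 8.0081e+06 /m

8.0081e+06


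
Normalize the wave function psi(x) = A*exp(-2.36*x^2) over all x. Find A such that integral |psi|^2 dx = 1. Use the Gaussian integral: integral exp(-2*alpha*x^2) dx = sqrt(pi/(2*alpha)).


integral |psi|^2 dx = A^2 * sqrt(pi/(2*alpha)) = 1
A^2 = sqrt(2*alpha/pi)
= sqrt(2 * 2.36 / pi)
= 1.225734
A = sqrt(1.225734)
= 1.1071

1.1071


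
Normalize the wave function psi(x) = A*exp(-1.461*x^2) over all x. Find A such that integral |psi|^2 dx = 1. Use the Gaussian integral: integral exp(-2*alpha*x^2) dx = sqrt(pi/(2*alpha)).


integral |psi|^2 dx = A^2 * sqrt(pi/(2*alpha)) = 1
A^2 = sqrt(2*alpha/pi)
= sqrt(2 * 1.461 / pi)
= 0.964418
A = sqrt(0.964418)
= 0.982

0.982


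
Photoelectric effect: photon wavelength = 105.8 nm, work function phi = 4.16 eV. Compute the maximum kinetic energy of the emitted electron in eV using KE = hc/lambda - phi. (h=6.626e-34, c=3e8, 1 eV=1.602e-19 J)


E_photon = hc / lambda
= (6.626e-34)(3e8) / (105.8e-9)
= 1.8788e-18 J
= 11.728 eV
KE = E_photon - phi
= 11.728 - 4.16
= 7.568 eV

7.568


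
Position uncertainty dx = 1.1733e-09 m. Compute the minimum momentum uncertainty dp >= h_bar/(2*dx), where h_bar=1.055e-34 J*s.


dp = h_bar / (2 * dx)
= 1.055e-34 / (2 * 1.1733e-09)
= 1.055e-34 / 2.3466e-09
= 4.4959e-26 kg*m/s

4.4959e-26


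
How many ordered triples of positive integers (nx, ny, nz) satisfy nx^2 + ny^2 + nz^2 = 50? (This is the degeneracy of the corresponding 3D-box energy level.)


Enumerate all (nx, ny, nz) with nx^2 + ny^2 + nz^2 = 50:
(3,4,5)
(3,5,4)
(4,3,5)
(4,5,3)
(5,3,4)
(5,4,3)
Total degeneracy = 6

6


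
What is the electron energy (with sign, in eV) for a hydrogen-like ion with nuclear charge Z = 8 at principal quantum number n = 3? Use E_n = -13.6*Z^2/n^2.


E_n = -13.6 * Z^2 / n^2
= -13.6 * 8^2 / 3^2
= -13.6 * 64 / 9
= -96.7111 eV

-96.7111


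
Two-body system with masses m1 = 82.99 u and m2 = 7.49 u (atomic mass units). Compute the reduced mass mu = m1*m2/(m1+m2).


mu = m1 * m2 / (m1 + m2)
= 82.99 * 7.49 / (82.99 + 7.49)
= 621.5951 / 90.48
= 6.87 u

6.87


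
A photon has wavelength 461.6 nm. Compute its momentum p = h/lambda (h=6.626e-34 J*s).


p = h / lambda
= 6.626e-34 / (461.6e-9)
= 6.626e-34 / 4.6160e-07
= 1.4354e-27 kg*m/s

1.4354e-27


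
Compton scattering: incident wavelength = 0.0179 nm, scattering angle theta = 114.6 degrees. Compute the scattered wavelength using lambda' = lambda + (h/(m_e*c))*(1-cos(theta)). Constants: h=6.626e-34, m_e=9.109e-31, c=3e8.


Compton wavelength: h/(m_e*c) = 2.4247e-12 m
d_lambda = 2.4247e-12 * (1 - cos(114.6 deg))
= 2.4247e-12 * 1.416281
= 3.4341e-12 m = 0.003434 nm
lambda' = 0.0179 + 0.003434
= 0.021334 nm

0.021334


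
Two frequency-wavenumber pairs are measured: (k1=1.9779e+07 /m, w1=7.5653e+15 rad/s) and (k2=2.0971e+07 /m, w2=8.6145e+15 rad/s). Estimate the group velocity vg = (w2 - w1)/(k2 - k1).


vg = (w2 - w1) / (k2 - k1)
= (8.6145e+15 - 7.5653e+15) / (2.0971e+07 - 1.9779e+07)
= 1.0492e+15 / 1.1920e+06
= 8.8020e+08 m/s

8.8020e+08


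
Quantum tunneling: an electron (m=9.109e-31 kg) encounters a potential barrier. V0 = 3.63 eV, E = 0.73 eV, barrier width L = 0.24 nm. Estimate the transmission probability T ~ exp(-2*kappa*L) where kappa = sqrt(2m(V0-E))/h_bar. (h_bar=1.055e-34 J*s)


V0 - E = 2.9 eV = 4.6458e-19 J
kappa = sqrt(2 * m * (V0-E)) / h_bar
= sqrt(2 * 9.109e-31 * 4.6458e-19) / 1.055e-34
= 8.7202e+09 /m
2*kappa*L = 2 * 8.7202e+09 * 0.24e-9
= 4.1857
T = exp(-4.1857) = 1.521137e-02

1.521137e-02


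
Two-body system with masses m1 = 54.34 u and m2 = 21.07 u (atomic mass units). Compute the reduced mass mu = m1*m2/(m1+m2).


mu = m1 * m2 / (m1 + m2)
= 54.34 * 21.07 / (54.34 + 21.07)
= 1144.9438 / 75.41
= 15.1829 u

15.1829


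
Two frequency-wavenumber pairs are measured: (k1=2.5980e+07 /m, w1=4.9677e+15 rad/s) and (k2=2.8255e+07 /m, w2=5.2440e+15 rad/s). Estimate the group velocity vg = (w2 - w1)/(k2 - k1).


vg = (w2 - w1) / (k2 - k1)
= (5.2440e+15 - 4.9677e+15) / (2.8255e+07 - 2.5980e+07)
= 2.7630e+14 / 2.2750e+06
= 1.2145e+08 m/s

1.2145e+08


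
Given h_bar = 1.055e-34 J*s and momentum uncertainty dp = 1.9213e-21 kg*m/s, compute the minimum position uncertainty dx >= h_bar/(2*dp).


dx = h_bar / (2 * dp)
= 1.055e-34 / (2 * 1.9213e-21)
= 1.055e-34 / 3.8426e-21
= 2.7455e-14 m

2.7455e-14


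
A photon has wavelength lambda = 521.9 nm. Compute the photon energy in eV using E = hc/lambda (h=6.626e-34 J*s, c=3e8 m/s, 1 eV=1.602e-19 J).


E = hc / lambda
= (6.626e-34)(3e8) / (521.9e-9)
= 1.9878e-25 / 5.2190e-07
= 3.8088e-19 J
Converting to eV: 3.8088e-19 / 1.602e-19
= 2.3775 eV

2.3775


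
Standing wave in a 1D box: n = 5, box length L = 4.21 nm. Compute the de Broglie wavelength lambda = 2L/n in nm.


lambda = 2L / n
= 2 * 4.21 / 5
= 8.42 / 5
= 1.684 nm

1.684


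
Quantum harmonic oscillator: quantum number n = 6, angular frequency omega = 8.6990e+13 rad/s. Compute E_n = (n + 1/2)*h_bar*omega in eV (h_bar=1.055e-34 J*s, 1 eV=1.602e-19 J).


E = (n + 1/2) * h_bar * omega
= (6 + 0.5) * 1.055e-34 * 8.6990e+13
= 6.5 * 9.1774e-21
= 5.9653e-20 J
= 0.3724 eV

0.3724


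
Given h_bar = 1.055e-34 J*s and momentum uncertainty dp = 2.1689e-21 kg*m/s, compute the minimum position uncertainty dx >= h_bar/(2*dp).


dx = h_bar / (2 * dp)
= 1.055e-34 / (2 * 2.1689e-21)
= 1.055e-34 / 4.3378e-21
= 2.4321e-14 m

2.4321e-14


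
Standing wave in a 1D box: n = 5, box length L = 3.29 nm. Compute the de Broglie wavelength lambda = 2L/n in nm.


lambda = 2L / n
= 2 * 3.29 / 5
= 6.58 / 5
= 1.316 nm

1.316


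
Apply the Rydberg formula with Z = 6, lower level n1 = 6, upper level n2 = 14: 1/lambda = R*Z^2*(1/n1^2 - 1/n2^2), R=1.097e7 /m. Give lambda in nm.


1/lambda = R * Z^2 * (1/n1^2 - 1/n2^2)
= 1.097e7 * 6^2 * (1/6^2 - 1/14^2)
= 1.097e7 * 36 * (0.027778 - 0.005102)
= 8.9551e+06 /m
lambda = 1 / 8.9551e+06
= 111.6682 nm

111.6682


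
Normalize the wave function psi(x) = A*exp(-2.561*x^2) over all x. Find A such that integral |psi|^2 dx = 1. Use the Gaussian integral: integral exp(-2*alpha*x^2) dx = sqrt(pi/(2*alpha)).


integral |psi|^2 dx = A^2 * sqrt(pi/(2*alpha)) = 1
A^2 = sqrt(2*alpha/pi)
= sqrt(2 * 2.561 / pi)
= 1.276865
A = sqrt(1.276865)
= 1.13

1.13


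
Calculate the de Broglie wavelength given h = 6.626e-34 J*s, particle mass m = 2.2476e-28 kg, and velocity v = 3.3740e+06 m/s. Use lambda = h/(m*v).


lambda = h / (m * v)
= 6.626e-34 / (2.2476e-28 * 3.3740e+06)
= 6.626e-34 / 7.5834e-22
= 8.7375e-13 m

8.7375e-13


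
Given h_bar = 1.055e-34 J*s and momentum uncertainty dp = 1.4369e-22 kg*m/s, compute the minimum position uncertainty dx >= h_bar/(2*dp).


dx = h_bar / (2 * dp)
= 1.055e-34 / (2 * 1.4369e-22)
= 1.055e-34 / 2.8738e-22
= 3.6711e-13 m

3.6711e-13


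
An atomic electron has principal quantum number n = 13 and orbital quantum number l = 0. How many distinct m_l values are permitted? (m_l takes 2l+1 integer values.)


m_l ranges from -l to +l in integer steps
So m_l goes from -0 to +0
Count = 2l + 1 = 2*0 + 1
= 1

1


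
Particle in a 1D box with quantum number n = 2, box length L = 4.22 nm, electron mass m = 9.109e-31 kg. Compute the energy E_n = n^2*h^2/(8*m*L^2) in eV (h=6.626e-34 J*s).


E = n^2 * h^2 / (8 * m * L^2)
= 2^2 * (6.626e-34)^2 / (8 * 9.109e-31 * (4.22e-9)^2)
= 4 * 4.3904e-67 / (8 * 9.109e-31 * 1.7808e-17)
= 1.3532e-20 J
= 0.0845 eV

0.0845


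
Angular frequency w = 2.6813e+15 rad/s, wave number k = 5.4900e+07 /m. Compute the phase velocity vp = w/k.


vp = w / k
= 2.6813e+15 / 5.4900e+07
= 4.8840e+07 m/s

4.8840e+07


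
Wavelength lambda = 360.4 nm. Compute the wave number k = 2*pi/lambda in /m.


k = 2 * pi / lambda
= 6.2832 / (360.4e-9)
= 6.2832 / 3.6040e-07
= 1.7434e+07 /m

1.7434e+07


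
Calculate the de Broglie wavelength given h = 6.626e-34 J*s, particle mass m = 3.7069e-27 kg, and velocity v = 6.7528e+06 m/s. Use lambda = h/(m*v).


lambda = h / (m * v)
= 6.626e-34 / (3.7069e-27 * 6.7528e+06)
= 6.626e-34 / 2.5032e-20
= 2.6470e-14 m

2.6470e-14


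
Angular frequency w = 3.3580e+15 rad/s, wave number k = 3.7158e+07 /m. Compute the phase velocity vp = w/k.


vp = w / k
= 3.3580e+15 / 3.7158e+07
= 9.0371e+07 m/s

9.0371e+07


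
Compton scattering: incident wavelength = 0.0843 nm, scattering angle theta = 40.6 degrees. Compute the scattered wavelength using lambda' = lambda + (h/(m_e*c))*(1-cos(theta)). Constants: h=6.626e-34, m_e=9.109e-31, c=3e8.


Compton wavelength: h/(m_e*c) = 2.4247e-12 m
d_lambda = 2.4247e-12 * (1 - cos(40.6 deg))
= 2.4247e-12 * 0.240729
= 5.8370e-13 m = 0.000584 nm
lambda' = 0.0843 + 0.000584
= 0.084884 nm

0.084884


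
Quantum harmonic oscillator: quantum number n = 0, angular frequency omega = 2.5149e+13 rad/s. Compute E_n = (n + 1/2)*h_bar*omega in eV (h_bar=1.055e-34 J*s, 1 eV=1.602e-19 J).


E = (n + 1/2) * h_bar * omega
= (0 + 0.5) * 1.055e-34 * 2.5149e+13
= 0.5 * 2.6532e-21
= 1.3266e-21 J
= 0.0083 eV

0.0083


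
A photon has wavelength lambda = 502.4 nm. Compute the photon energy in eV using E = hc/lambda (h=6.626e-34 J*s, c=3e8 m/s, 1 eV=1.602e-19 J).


E = hc / lambda
= (6.626e-34)(3e8) / (502.4e-9)
= 1.9878e-25 / 5.0240e-07
= 3.9566e-19 J
Converting to eV: 3.9566e-19 / 1.602e-19
= 2.4698 eV

2.4698


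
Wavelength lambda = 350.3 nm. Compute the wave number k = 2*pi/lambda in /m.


k = 2 * pi / lambda
= 6.2832 / (350.3e-9)
= 6.2832 / 3.5030e-07
= 1.7937e+07 /m

1.7937e+07


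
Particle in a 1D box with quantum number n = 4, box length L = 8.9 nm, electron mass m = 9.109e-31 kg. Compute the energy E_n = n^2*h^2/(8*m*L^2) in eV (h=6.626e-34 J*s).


E = n^2 * h^2 / (8 * m * L^2)
= 4^2 * (6.626e-34)^2 / (8 * 9.109e-31 * (8.9e-9)^2)
= 16 * 4.3904e-67 / (8 * 9.109e-31 * 7.9210e-17)
= 1.2170e-20 J
= 0.076 eV

0.076


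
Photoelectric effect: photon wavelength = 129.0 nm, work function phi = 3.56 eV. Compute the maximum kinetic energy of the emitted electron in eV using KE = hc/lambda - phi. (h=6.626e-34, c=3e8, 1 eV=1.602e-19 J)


E_photon = hc / lambda
= (6.626e-34)(3e8) / (129.0e-9)
= 1.5409e-18 J
= 9.6188 eV
KE = E_photon - phi
= 9.6188 - 3.56
= 6.0588 eV

6.0588


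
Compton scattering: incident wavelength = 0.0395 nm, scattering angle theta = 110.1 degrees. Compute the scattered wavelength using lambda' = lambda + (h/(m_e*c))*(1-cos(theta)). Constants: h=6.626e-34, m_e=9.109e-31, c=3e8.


Compton wavelength: h/(m_e*c) = 2.4247e-12 m
d_lambda = 2.4247e-12 * (1 - cos(110.1 deg))
= 2.4247e-12 * 1.34366
= 3.2580e-12 m = 0.003258 nm
lambda' = 0.0395 + 0.003258
= 0.042758 nm

0.042758


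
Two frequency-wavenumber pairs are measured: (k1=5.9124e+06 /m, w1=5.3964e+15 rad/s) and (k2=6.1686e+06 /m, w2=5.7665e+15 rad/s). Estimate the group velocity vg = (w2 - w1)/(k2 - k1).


vg = (w2 - w1) / (k2 - k1)
= (5.7665e+15 - 5.3964e+15) / (6.1686e+06 - 5.9124e+06)
= 3.7010e+14 / 2.5620e+05
= 1.4446e+09 m/s

1.4446e+09


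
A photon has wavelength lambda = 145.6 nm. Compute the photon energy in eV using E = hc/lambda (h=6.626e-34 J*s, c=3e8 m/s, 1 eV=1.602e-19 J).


E = hc / lambda
= (6.626e-34)(3e8) / (145.6e-9)
= 1.9878e-25 / 1.4560e-07
= 1.3652e-18 J
Converting to eV: 1.3652e-18 / 1.602e-19
= 8.5221 eV

8.5221


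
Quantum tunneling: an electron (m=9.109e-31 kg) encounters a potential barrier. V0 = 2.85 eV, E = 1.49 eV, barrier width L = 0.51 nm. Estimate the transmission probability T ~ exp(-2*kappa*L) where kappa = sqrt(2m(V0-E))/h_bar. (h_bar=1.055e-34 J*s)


V0 - E = 1.36 eV = 2.1787e-19 J
kappa = sqrt(2 * m * (V0-E)) / h_bar
= sqrt(2 * 9.109e-31 * 2.1787e-19) / 1.055e-34
= 5.9717e+09 /m
2*kappa*L = 2 * 5.9717e+09 * 0.51e-9
= 6.0911
T = exp(-6.0911) = 2.262822e-03

2.262822e-03


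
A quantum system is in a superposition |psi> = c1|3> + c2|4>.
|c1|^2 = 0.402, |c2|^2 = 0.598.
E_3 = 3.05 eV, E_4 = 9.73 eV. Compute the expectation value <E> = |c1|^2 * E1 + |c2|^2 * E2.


<E> = |c1|^2 * E1 + |c2|^2 * E2
= 0.402 * 3.05 + 0.598 * 9.73
= 1.2261 + 5.8185
= 7.0446 eV

7.0446


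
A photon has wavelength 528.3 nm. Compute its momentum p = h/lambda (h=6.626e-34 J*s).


p = h / lambda
= 6.626e-34 / (528.3e-9)
= 6.626e-34 / 5.2830e-07
= 1.2542e-27 kg*m/s

1.2542e-27


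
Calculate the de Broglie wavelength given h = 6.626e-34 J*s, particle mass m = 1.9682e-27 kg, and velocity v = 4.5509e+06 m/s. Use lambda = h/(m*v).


lambda = h / (m * v)
= 6.626e-34 / (1.9682e-27 * 4.5509e+06)
= 6.626e-34 / 8.9571e-21
= 7.3975e-14 m

7.3975e-14


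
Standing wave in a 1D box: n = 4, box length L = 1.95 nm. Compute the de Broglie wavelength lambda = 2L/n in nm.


lambda = 2L / n
= 2 * 1.95 / 4
= 3.9 / 4
= 0.975 nm

0.975


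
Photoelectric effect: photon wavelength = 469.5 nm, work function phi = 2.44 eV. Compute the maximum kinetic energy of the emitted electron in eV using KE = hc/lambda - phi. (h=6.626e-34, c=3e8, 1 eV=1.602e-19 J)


E_photon = hc / lambda
= (6.626e-34)(3e8) / (469.5e-9)
= 4.2339e-19 J
= 2.6429 eV
KE = E_photon - phi
= 2.6429 - 2.44
= 0.2029 eV

0.2029


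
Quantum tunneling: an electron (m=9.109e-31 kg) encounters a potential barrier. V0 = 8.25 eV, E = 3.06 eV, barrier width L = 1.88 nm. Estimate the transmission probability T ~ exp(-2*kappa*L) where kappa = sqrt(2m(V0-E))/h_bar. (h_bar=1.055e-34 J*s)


V0 - E = 5.19 eV = 8.3144e-19 J
kappa = sqrt(2 * m * (V0-E)) / h_bar
= sqrt(2 * 9.109e-31 * 8.3144e-19) / 1.055e-34
= 1.1666e+10 /m
2*kappa*L = 2 * 1.1666e+10 * 1.88e-9
= 43.8632
T = exp(-43.8632) = 8.921515e-20

8.921515e-20


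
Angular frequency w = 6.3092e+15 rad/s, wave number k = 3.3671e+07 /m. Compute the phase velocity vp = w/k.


vp = w / k
= 6.3092e+15 / 3.3671e+07
= 1.8738e+08 m/s

1.8738e+08


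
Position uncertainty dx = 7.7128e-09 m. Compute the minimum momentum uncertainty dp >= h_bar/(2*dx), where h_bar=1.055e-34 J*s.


dp = h_bar / (2 * dx)
= 1.055e-34 / (2 * 7.7128e-09)
= 1.055e-34 / 1.5426e-08
= 6.8393e-27 kg*m/s

6.8393e-27


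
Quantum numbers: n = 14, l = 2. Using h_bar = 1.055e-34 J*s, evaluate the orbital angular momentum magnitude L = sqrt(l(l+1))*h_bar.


L = sqrt(l*(l+1)) * h_bar
= sqrt(2 * 3) * 1.055e-34
= sqrt(6) * 1.055e-34
= 2.4495 * 1.055e-34
= 2.5842e-34 J*s

2.5842e-34


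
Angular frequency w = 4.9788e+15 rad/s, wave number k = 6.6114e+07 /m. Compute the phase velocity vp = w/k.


vp = w / k
= 4.9788e+15 / 6.6114e+07
= 7.5306e+07 m/s

7.5306e+07


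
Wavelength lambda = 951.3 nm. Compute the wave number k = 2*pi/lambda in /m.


k = 2 * pi / lambda
= 6.2832 / (951.3e-9)
= 6.2832 / 9.5130e-07
= 6.6048e+06 /m

6.6048e+06


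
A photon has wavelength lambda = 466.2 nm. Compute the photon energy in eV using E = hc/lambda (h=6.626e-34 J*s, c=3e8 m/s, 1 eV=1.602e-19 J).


E = hc / lambda
= (6.626e-34)(3e8) / (466.2e-9)
= 1.9878e-25 / 4.6620e-07
= 4.2638e-19 J
Converting to eV: 4.2638e-19 / 1.602e-19
= 2.6616 eV

2.6616


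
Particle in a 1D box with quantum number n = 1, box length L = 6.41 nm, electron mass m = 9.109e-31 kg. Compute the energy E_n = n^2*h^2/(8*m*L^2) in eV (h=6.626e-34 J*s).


E = n^2 * h^2 / (8 * m * L^2)
= 1^2 * (6.626e-34)^2 / (8 * 9.109e-31 * (6.41e-9)^2)
= 1 * 4.3904e-67 / (8 * 9.109e-31 * 4.1088e-17)
= 1.4663e-21 J
= 0.0092 eV

0.0092


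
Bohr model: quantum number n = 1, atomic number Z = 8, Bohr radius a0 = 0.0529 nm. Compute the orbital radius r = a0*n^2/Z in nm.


r = a0 * n^2 / Z
= 0.0529 * 1^2 / 8
= 0.0529 * 1 / 8
= 0.0066 nm

0.0066


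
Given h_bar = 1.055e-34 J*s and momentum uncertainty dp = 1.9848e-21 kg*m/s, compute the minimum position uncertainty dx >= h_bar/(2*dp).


dx = h_bar / (2 * dp)
= 1.055e-34 / (2 * 1.9848e-21)
= 1.055e-34 / 3.9696e-21
= 2.6577e-14 m

2.6577e-14


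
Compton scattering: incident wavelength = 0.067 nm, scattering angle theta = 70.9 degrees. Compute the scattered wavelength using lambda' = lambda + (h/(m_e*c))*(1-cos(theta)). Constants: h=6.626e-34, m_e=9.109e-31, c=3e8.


Compton wavelength: h/(m_e*c) = 2.4247e-12 m
d_lambda = 2.4247e-12 * (1 - cos(70.9 deg))
= 2.4247e-12 * 0.672782
= 1.6313e-12 m = 0.001631 nm
lambda' = 0.067 + 0.001631
= 0.068631 nm

0.068631


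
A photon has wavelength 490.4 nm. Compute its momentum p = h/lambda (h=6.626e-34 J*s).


p = h / lambda
= 6.626e-34 / (490.4e-9)
= 6.626e-34 / 4.9040e-07
= 1.3511e-27 kg*m/s

1.3511e-27


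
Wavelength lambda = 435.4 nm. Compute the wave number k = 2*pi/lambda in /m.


k = 2 * pi / lambda
= 6.2832 / (435.4e-9)
= 6.2832 / 4.3540e-07
= 1.4431e+07 /m

1.4431e+07


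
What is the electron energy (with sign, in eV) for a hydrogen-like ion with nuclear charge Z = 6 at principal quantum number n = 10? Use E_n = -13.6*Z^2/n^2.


E_n = -13.6 * Z^2 / n^2
= -13.6 * 6^2 / 10^2
= -13.6 * 36 / 100
= -4.896 eV

-4.896


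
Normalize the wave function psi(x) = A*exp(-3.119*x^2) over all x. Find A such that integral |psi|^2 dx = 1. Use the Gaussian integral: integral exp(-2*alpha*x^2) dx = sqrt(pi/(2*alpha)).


integral |psi|^2 dx = A^2 * sqrt(pi/(2*alpha)) = 1
A^2 = sqrt(2*alpha/pi)
= sqrt(2 * 3.119 / pi)
= 1.409119
A = sqrt(1.409119)
= 1.1871

1.1871


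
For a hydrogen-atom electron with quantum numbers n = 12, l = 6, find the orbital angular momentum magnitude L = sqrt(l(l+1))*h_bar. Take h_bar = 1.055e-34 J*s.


L = sqrt(l*(l+1)) * h_bar
= sqrt(6 * 7) * 1.055e-34
= sqrt(42) * 1.055e-34
= 6.4807 * 1.055e-34
= 6.8372e-34 J*s

6.8372e-34


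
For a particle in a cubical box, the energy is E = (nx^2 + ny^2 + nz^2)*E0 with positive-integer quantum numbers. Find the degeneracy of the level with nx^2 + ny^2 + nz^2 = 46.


Enumerate all (nx, ny, nz) with nx^2 + ny^2 + nz^2 = 46:
(1,3,6)
(1,6,3)
(3,1,6)
(3,6,1)
(6,1,3)
(6,3,1)
Total degeneracy = 6

6


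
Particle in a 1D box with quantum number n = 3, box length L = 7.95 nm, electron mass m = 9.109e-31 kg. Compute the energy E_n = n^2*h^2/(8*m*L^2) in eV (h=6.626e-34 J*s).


E = n^2 * h^2 / (8 * m * L^2)
= 3^2 * (6.626e-34)^2 / (8 * 9.109e-31 * (7.95e-9)^2)
= 9 * 4.3904e-67 / (8 * 9.109e-31 * 6.3203e-17)
= 8.5793e-21 J
= 0.0536 eV

0.0536


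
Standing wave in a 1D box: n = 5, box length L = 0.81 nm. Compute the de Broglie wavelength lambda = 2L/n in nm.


lambda = 2L / n
= 2 * 0.81 / 5
= 1.62 / 5
= 0.324 nm

0.324


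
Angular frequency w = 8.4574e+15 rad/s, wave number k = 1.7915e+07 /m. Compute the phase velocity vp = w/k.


vp = w / k
= 8.4574e+15 / 1.7915e+07
= 4.7208e+08 m/s

4.7208e+08


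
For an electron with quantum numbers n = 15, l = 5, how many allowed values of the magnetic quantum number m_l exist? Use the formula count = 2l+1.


m_l ranges from -l to +l in integer steps
So m_l goes from -5 to +5
Count = 2l + 1 = 2*5 + 1
= 11

11


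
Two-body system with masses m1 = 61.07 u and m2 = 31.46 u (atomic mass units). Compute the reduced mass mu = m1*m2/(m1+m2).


mu = m1 * m2 / (m1 + m2)
= 61.07 * 31.46 / (61.07 + 31.46)
= 1921.2622 / 92.53
= 20.7637 u

20.7637


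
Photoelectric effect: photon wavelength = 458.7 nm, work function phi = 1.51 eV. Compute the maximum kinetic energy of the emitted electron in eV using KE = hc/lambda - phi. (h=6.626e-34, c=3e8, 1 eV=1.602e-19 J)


E_photon = hc / lambda
= (6.626e-34)(3e8) / (458.7e-9)
= 4.3336e-19 J
= 2.7051 eV
KE = E_photon - phi
= 2.7051 - 1.51
= 1.1951 eV

1.1951


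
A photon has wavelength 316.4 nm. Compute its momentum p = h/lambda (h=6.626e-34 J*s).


p = h / lambda
= 6.626e-34 / (316.4e-9)
= 6.626e-34 / 3.1640e-07
= 2.0942e-27 kg*m/s

2.0942e-27


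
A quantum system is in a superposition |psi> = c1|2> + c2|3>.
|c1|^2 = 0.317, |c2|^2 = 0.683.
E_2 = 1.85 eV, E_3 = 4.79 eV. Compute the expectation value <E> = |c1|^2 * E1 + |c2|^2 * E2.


<E> = |c1|^2 * E1 + |c2|^2 * E2
= 0.317 * 1.85 + 0.683 * 4.79
= 0.5865 + 3.2716
= 3.858 eV

3.858


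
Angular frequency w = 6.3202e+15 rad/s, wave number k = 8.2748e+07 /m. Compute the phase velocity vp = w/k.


vp = w / k
= 6.3202e+15 / 8.2748e+07
= 7.6379e+07 m/s

7.6379e+07


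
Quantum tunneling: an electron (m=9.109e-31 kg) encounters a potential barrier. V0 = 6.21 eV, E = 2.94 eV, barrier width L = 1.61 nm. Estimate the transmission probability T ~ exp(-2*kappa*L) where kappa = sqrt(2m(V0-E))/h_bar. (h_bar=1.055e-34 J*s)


V0 - E = 3.27 eV = 5.2385e-19 J
kappa = sqrt(2 * m * (V0-E)) / h_bar
= sqrt(2 * 9.109e-31 * 5.2385e-19) / 1.055e-34
= 9.2598e+09 /m
2*kappa*L = 2 * 9.2598e+09 * 1.61e-9
= 29.8167
T = exp(-29.8167) = 1.124067e-13

1.124067e-13


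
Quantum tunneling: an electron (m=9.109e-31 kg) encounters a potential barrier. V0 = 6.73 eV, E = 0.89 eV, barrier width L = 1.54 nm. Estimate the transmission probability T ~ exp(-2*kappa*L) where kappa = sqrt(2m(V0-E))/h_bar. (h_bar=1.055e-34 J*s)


V0 - E = 5.84 eV = 9.3557e-19 J
kappa = sqrt(2 * m * (V0-E)) / h_bar
= sqrt(2 * 9.109e-31 * 9.3557e-19) / 1.055e-34
= 1.2375e+10 /m
2*kappa*L = 2 * 1.2375e+10 * 1.54e-9
= 38.1142
T = exp(-38.1142) = 2.800485e-17

2.800485e-17


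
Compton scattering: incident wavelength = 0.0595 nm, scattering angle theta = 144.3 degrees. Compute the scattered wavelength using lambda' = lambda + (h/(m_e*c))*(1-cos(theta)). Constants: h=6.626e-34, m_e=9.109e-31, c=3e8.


Compton wavelength: h/(m_e*c) = 2.4247e-12 m
d_lambda = 2.4247e-12 * (1 - cos(144.3 deg))
= 2.4247e-12 * 1.812084
= 4.3938e-12 m = 0.004394 nm
lambda' = 0.0595 + 0.004394
= 0.063894 nm

0.063894


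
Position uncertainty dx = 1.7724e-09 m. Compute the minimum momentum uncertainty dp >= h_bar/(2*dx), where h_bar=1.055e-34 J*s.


dp = h_bar / (2 * dx)
= 1.055e-34 / (2 * 1.7724e-09)
= 1.055e-34 / 3.5448e-09
= 2.9762e-26 kg*m/s

2.9762e-26


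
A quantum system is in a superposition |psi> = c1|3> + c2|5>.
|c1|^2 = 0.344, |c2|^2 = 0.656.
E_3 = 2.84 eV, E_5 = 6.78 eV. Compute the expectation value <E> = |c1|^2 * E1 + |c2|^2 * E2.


<E> = |c1|^2 * E1 + |c2|^2 * E2
= 0.344 * 2.84 + 0.656 * 6.78
= 0.977 + 4.4477
= 5.4246 eV

5.4246


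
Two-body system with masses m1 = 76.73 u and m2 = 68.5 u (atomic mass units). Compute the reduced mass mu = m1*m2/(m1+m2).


mu = m1 * m2 / (m1 + m2)
= 76.73 * 68.5 / (76.73 + 68.5)
= 5256.005 / 145.23
= 36.1909 u

36.1909


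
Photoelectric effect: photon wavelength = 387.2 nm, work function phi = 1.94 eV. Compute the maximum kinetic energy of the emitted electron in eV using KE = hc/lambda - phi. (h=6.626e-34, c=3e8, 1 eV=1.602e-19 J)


E_photon = hc / lambda
= (6.626e-34)(3e8) / (387.2e-9)
= 5.1338e-19 J
= 3.2046 eV
KE = E_photon - phi
= 3.2046 - 1.94
= 1.2646 eV

1.2646


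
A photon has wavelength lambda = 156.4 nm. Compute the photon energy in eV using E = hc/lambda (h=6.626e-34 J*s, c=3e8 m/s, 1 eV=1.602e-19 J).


E = hc / lambda
= (6.626e-34)(3e8) / (156.4e-9)
= 1.9878e-25 / 1.5640e-07
= 1.2710e-18 J
Converting to eV: 1.2710e-18 / 1.602e-19
= 7.9337 eV

7.9337


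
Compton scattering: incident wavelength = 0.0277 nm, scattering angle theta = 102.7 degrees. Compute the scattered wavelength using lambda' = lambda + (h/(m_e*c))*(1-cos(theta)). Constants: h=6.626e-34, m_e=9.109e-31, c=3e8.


Compton wavelength: h/(m_e*c) = 2.4247e-12 m
d_lambda = 2.4247e-12 * (1 - cos(102.7 deg))
= 2.4247e-12 * 1.219846
= 2.9578e-12 m = 0.002958 nm
lambda' = 0.0277 + 0.002958
= 0.030658 nm

0.030658


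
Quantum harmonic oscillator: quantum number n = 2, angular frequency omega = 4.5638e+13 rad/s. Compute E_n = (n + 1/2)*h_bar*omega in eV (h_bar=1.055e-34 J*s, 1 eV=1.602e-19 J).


E = (n + 1/2) * h_bar * omega
= (2 + 0.5) * 1.055e-34 * 4.5638e+13
= 2.5 * 4.8148e-21
= 1.2037e-20 J
= 0.0751 eV

0.0751


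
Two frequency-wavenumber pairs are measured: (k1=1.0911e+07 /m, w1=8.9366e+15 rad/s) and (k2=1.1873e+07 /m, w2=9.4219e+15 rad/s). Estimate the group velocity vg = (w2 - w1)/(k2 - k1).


vg = (w2 - w1) / (k2 - k1)
= (9.4219e+15 - 8.9366e+15) / (1.1873e+07 - 1.0911e+07)
= 4.8530e+14 / 9.6200e+05
= 5.0447e+08 m/s

5.0447e+08


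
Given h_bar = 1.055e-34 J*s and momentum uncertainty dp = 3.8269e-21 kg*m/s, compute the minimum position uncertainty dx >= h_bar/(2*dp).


dx = h_bar / (2 * dp)
= 1.055e-34 / (2 * 3.8269e-21)
= 1.055e-34 / 7.6538e-21
= 1.3784e-14 m

1.3784e-14


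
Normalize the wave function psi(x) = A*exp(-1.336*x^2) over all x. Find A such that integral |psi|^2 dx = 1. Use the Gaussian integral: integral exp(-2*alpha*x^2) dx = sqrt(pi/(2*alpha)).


integral |psi|^2 dx = A^2 * sqrt(pi/(2*alpha)) = 1
A^2 = sqrt(2*alpha/pi)
= sqrt(2 * 1.336 / pi)
= 0.922239
A = sqrt(0.922239)
= 0.9603

0.9603


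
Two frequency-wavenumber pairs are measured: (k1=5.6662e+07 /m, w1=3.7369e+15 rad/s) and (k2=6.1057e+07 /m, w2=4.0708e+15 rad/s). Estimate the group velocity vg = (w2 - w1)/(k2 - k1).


vg = (w2 - w1) / (k2 - k1)
= (4.0708e+15 - 3.7369e+15) / (6.1057e+07 - 5.6662e+07)
= 3.3390e+14 / 4.3950e+06
= 7.5973e+07 m/s

7.5973e+07


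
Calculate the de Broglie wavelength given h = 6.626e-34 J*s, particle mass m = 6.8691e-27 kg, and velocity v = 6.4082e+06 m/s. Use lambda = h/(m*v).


lambda = h / (m * v)
= 6.626e-34 / (6.8691e-27 * 6.4082e+06)
= 6.626e-34 / 4.4019e-20
= 1.5053e-14 m

1.5053e-14


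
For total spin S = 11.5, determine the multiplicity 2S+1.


Spin multiplicity = 2S + 1
= 2 * 11.5 + 1
= 23.0 + 1
= 24

24


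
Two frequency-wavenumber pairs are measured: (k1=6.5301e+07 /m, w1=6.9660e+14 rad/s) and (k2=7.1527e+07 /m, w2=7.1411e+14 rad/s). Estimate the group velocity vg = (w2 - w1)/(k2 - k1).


vg = (w2 - w1) / (k2 - k1)
= (7.1411e+14 - 6.9660e+14) / (7.1527e+07 - 6.5301e+07)
= 1.7510e+13 / 6.2260e+06
= 2.8124e+06 m/s

2.8124e+06


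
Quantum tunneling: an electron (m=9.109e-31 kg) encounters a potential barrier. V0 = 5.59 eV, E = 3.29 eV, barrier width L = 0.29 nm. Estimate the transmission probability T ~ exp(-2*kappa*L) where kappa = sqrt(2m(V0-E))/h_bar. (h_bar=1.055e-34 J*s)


V0 - E = 2.3 eV = 3.6846e-19 J
kappa = sqrt(2 * m * (V0-E)) / h_bar
= sqrt(2 * 9.109e-31 * 3.6846e-19) / 1.055e-34
= 7.7659e+09 /m
2*kappa*L = 2 * 7.7659e+09 * 0.29e-9
= 4.5042
T = exp(-4.5042) = 1.106205e-02

1.106205e-02


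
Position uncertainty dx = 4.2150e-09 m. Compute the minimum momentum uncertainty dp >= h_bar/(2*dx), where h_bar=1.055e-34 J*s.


dp = h_bar / (2 * dx)
= 1.055e-34 / (2 * 4.2150e-09)
= 1.055e-34 / 8.4300e-09
= 1.2515e-26 kg*m/s

1.2515e-26


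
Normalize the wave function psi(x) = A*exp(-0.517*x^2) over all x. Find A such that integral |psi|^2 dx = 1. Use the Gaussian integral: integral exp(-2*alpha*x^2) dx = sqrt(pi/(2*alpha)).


integral |psi|^2 dx = A^2 * sqrt(pi/(2*alpha)) = 1
A^2 = sqrt(2*alpha/pi)
= sqrt(2 * 0.517 / pi)
= 0.573701
A = sqrt(0.573701)
= 0.7574

0.7574


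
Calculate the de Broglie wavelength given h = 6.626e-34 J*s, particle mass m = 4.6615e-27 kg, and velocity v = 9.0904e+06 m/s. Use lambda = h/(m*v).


lambda = h / (m * v)
= 6.626e-34 / (4.6615e-27 * 9.0904e+06)
= 6.626e-34 / 4.2375e-20
= 1.5637e-14 m

1.5637e-14


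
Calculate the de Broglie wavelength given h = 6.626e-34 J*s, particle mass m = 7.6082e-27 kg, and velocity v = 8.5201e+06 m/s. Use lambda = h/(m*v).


lambda = h / (m * v)
= 6.626e-34 / (7.6082e-27 * 8.5201e+06)
= 6.626e-34 / 6.4823e-20
= 1.0222e-14 m

1.0222e-14


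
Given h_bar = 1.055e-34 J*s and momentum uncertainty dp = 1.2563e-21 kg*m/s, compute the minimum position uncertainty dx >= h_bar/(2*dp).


dx = h_bar / (2 * dp)
= 1.055e-34 / (2 * 1.2563e-21)
= 1.055e-34 / 2.5126e-21
= 4.1988e-14 m

4.1988e-14


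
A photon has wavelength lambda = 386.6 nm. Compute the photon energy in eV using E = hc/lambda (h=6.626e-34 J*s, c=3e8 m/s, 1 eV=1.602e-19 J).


E = hc / lambda
= (6.626e-34)(3e8) / (386.6e-9)
= 1.9878e-25 / 3.8660e-07
= 5.1417e-19 J
Converting to eV: 5.1417e-19 / 1.602e-19
= 3.2096 eV

3.2096


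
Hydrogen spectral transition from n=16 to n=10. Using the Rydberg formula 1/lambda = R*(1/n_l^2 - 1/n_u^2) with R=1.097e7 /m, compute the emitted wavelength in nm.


1/lambda = R * (1/n_l^2 - 1/n_u^2)
= 1.097e7 * (1/10^2 - 1/16^2)
= 1.097e7 * (0.01 - 0.003906)
= 1.097e7 * 0.006094
= 6.6848e+04 /m
lambda = 1 / 6.6848e+04 = 14959.2128 nm

14959.2128
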